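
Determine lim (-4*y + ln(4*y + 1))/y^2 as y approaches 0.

-8

Direct substitution gives 0/0.
Apply L'Hôpital: lim (-4 + 4/(4*y + 1))/(2*y), still 0/0.
After 2 applications of L'Hôpital's rule the quotient is (-16/(4*y + 1)^2)/(2); substituting y = 0 gives -8.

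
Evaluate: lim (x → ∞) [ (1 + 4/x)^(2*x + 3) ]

The base → 1 and the exponent → ∞: a 1^∞ form.
Take logarithms: (2x + 3)·ln(1 + 4/x). Since ln(1+u) ~ u for small u, this behaves like (2x)·(4/x) → 8.
So the limit is e^(8).

e^(8)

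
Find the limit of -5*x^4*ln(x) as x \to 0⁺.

0

This is a 0·(−∞) form. Rewrite as -5·ln(x) / x^(−4) and apply L'Hôpital:
the derivative quotient is -5·(1/x) / (−4·x^(−5)) = (5/4)·x^4 → 0.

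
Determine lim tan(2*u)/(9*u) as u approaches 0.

Substitution gives 0/0.
Since tan(θ)/θ → 1 as θ → 0, tan(2u)/(2u) → 1 and the limit is 2/9.

2/9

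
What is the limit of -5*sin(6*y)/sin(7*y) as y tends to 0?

-30/7

Substitution gives 0/0.
Divide numerator and denominator by y: sin(6y)/y → 6 and sin(7y)/y → 7, so the limit is -5·6/7 = -30/7.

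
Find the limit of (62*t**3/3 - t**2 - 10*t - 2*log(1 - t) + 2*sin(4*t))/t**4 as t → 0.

1/2

Substitution gives 0/0 (the numerator vanishes to order 4).
Expand each term to order t^4: the coefficient of t^4 in -2·ln(1 - t) is 1/2 and in 2·sin(4t) is 0.
Lower-order terms cancel with the polynomial part, so the numerator is (1/2)·t^4 + o(t^4), and the limit is (1/2)/(1) = 1/2.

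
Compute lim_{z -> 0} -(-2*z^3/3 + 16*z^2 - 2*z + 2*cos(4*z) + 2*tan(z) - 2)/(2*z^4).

-32/3

Substitution gives 0/0; apply L'Hôpital's rule 4 times.
After differentiating numerator and denominator 4 times the quotient is (512*cos(4*z) + 48*tan(z)^5 + 80*tan(z)^3 + 32*tan(z))/(-48); at z = 0 this is -32/3.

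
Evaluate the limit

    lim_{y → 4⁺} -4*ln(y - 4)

As y → 4⁺, y - 4 → 0⁺ and ln(y - 4) → −∞.
Multiplying by -4 gives ∞.

∞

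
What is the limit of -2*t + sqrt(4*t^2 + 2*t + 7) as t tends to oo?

1/2

An ∞ − ∞ form. Rationalising with the conjugate, the difference becomes (2t + 7) / (√(4*t^2 + 2*t + 7) + 2t).
For large t the denominator behaves like 2·2t, so the quotient tends to 2/4 = 1/2.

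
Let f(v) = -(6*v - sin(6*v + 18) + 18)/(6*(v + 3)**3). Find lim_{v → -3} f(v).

-6

Direct substitution gives 0/0.
Apply L'Hôpital: lim (6 - 6*cos(6*v + 18))/(-18*(v + 3)^2), still 0/0.
Apply L'Hôpital: lim (36*sin(6*v + 18))/(-36*v - 108), still 0/0.
After 3 applications of L'Hôpital's rule the quotient is (216*cos(6*v + 18))/(-36); substituting v = -3 gives -6.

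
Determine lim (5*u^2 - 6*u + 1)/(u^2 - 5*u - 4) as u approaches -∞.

5

Numerator and denominator both have degree 2.
Dividing every term by u^2, all lower-order terms vanish and the limit is the ratio of leading coefficients, 5/(1) = 5.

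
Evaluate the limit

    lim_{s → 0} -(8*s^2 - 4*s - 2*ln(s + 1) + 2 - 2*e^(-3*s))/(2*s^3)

Substitution gives 0/0; apply L'Hôpital's rule 3 times.
After differentiating numerator and denominator 3 times the quotient is (54*e^(-3*s) - 4/(s + 1)^3)/(-12); at s = 0 this is -25/6.

-25/6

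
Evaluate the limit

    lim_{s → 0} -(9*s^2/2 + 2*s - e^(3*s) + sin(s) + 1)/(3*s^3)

14/9

Substitution gives 0/0; apply L'Hôpital's rule 3 times.
After differentiating numerator and denominator 3 times the quotient is (-27*e^(3*s) - cos(s))/(-18); at s = 0 this is 14/9.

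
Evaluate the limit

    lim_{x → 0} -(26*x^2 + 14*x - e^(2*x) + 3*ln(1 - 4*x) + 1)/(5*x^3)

Substitution gives 0/0 (the numerator vanishes to order 3).
Expand each term to order x^3: the coefficient of x^3 in −e^(2x) is -4/3 and in 3·ln(1 - 4x) is -64.
Lower-order terms cancel with the polynomial part, so the numerator is (-196/3)·x^3 + o(x^3), and the limit is (-196/3)/(-5) = 196/15.

196/15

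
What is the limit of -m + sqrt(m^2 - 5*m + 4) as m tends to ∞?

-5/2

This has the form ∞ − ∞. Multiply and divide by the conjugate √(m^2 - 5*m + 4) + m.
That gives (-5m + 4) / (√(m^2 - 5*m + 4) + m).
Divide numerator and denominator by m: the limit is -5/(2·1) = -5/2.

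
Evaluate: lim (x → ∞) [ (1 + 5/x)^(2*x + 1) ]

e^(10)

The base → 1 and the exponent → ∞: a 1^∞ form.
Take logarithms: (2x + 1)·ln(1 + 5/x). Since ln(1+u) ~ u for small u, this behaves like (2x)·(5/x) → 10.
So the limit is e^(10).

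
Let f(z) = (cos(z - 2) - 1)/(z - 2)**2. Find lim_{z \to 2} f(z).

-1/2

Direct substitution gives 0/0.
Apply L'Hôpital: lim (-sin(z - 2))/(2*z - 4), still 0/0.
After 2 applications of L'Hôpital's rule the quotient is (-cos(z - 2))/(2); substituting z = 2 gives -1/2.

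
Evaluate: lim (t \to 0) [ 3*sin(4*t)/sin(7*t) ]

12/7

Substitution gives 0/0.
Divide numerator and denominator by t: sin(4t)/t → 4 and sin(7t)/t → 7, so the limit is 3·4/7 = 12/7.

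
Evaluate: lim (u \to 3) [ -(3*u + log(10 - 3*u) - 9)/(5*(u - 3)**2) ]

9/10

Direct substitution gives 0/0.
Apply L'Hôpital: lim (3 - 3/(10 - 3*u))/(30 - 10*u), still 0/0.
After 2 applications of L'Hôpital's rule the quotient is (-9/(10 - 3*u)^2)/(-10); substituting u = 3 gives 9/10.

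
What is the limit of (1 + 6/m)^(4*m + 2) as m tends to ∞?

e^(24)

Write it as [(1 + 6/m)^m]^(4) · (1 + 6/m)^(2). The bracketed term tends to e^(6) and the second factor to 1, so the limit is e^(24).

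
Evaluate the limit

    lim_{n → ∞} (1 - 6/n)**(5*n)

e^(-30)

The base → 1 and the exponent → ∞: a 1^∞ form.
Take logarithms: (5n)·ln(1 - 6/n). Since ln(1+u) ~ u for small u, this behaves like (5n)·(-6/n) → -30.
So the limit is e^(-30).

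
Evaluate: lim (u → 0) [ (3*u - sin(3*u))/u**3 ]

9/2

Direct substitution gives 0/0.
Apply L'Hôpital: lim (3 - 3*cos(3*u))/(3*u^2), still 0/0.
Apply L'Hôpital: lim (9*sin(3*u))/(6*u), still 0/0.
After 3 applications of L'Hôpital's rule the quotient is (27*cos(3*u))/(6); substituting u = 0 gives 9/2.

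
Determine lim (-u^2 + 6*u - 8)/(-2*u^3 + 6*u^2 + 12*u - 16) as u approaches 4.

Since u = 4 makes numerator and denominator zero, (u - 4) divides both.
Cancelling it gives (2 - u)/(-2*u^2 - 2*u + 4); now plug in u = 4 to get 1/18.

1/18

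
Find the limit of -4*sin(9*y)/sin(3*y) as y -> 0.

-12

Substitution gives 0/0.
Divide numerator and denominator by y: sin(9y)/y → 9 and sin(3y)/y → 3, so the limit is -4·9/3 = -12.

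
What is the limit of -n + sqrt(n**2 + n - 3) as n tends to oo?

An ∞ − ∞ form. Rationalising with the conjugate, the difference becomes (n - 3) / (√(n^2 + n - 3) + n).
For large n the denominator behaves like 2·n, so the quotient tends to 1/2 = 1/2.

1/2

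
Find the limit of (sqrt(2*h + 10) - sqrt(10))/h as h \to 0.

√(10)/10

A 0/0 form; rationalise with √(10 + 2h) + √10. This collapses the numerator to 2h, leaving 2/(√(10 + 2h) + √10) → 2/(2√10) = √(10)/10.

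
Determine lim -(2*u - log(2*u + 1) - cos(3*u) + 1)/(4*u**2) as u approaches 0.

-13/8

Substitution gives 0/0; apply L'Hôpital's rule 2 times.
After differentiating numerator and denominator 2 times the quotient is (9*cos(3*u) + 4/(2*u + 1)^2)/(-8); at u = 0 this is -13/8.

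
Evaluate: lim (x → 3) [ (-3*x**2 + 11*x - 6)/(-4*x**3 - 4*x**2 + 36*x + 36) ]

7/96

Direct substitution gives 0/0, so factor. Both numerator and denominator have (x - 3) as a factor.
After cancelling, the expression reduces to (2 - 3*x)/(-4*x^2 - 16*x - 12).
Substituting x = 3 gives 7/96.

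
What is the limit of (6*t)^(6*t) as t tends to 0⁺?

1

Base → 0⁺ and exponent → 0⁺: a 0^0 form.
Take logs: 6t·ln(6t). This is 0·(−∞); rewriting as ln(6t)/(1/(6t)) and applying L'Hôpital gives 0.
Hence the limit is e^0 = 1.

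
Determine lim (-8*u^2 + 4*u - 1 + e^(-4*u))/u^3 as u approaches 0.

Direct substitution gives 0/0.
Apply L'Hôpital: lim (-16*u + 4 - 4*e^(-4*u))/(3*u^2), still 0/0.
Apply L'Hôpital: lim (-16 + 16*e^(-4*u))/(6*u), still 0/0.
After 3 applications of L'Hôpital's rule the quotient is (-64*e^(-4*u))/(6); substituting u = 0 gives -32/3.

-32/3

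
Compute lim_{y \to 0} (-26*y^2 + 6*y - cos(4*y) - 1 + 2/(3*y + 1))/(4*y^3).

-27/2

Substitution gives 0/0; apply L'Hôpital's rule 3 times.
After differentiating numerator and denominator 3 times the quotient is (-64*sin(4*y) - 324/(3*y + 1)^4)/(24); at y = 0 this is -27/2.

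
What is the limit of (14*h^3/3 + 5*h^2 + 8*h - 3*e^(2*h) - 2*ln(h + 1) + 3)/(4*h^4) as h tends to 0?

-3/8

Substitution gives 0/0 (the numerator vanishes to order 4).
Expand each term to order h^4: the coefficient of h^4 in -2·ln(1 + h) is 1/2 and in -3·e^(2h) is -2.
Lower-order terms cancel with the polynomial part, so the numerator is (-3/2)·h^4 + o(h^4), and the limit is (-3/2)/(4) = -3/8.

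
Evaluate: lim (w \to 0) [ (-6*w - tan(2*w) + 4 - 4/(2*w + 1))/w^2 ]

Substitution gives 0/0 (the numerator vanishes to order 2).
Expand each term to order w^2: the coefficient of w^2 in -4·1/(1 + 2w) is -16 and in −tan(2w) is 0.
Lower-order terms cancel with the polynomial part, so the numerator is (-16)·w^2 + o(w^2), and the limit is (-16)/(1) = -16.

-16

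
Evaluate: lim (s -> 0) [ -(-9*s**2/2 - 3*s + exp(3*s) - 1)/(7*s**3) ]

Direct substitution gives 0/0.
Apply L'Hôpital: lim (-9*s + 3*e^(3*s) - 3)/(-21*s^2), still 0/0.
Apply L'Hôpital: lim (9*e^(3*s) - 9)/(-42*s), still 0/0.
After 3 applications of L'Hôpital's rule the quotient is (27*e^(3*s))/(-42); substituting s = 0 gives -9/14.

-9/14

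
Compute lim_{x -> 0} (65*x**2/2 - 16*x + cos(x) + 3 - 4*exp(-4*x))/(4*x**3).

32/3

Substitution gives 0/0 (the numerator vanishes to order 3).
Expand each term to order x^3: the coefficient of x^3 in cos(x) is 0 and in -4·e^(-4x) is 128/3.
Lower-order terms cancel with the polynomial part, so the numerator is (128/3)·x^3 + o(x^3), and the limit is (128/3)/(4) = 32/3.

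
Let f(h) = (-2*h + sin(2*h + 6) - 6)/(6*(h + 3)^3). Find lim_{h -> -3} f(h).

-2/9

Direct substitution gives 0/0.
Apply L'Hôpital: lim (2*cos(2*h + 6) - 2)/(18*(h + 3)^2), still 0/0.
Apply L'Hôpital: lim (-4*sin(2*h + 6))/(36*h + 108), still 0/0.
After 3 applications of L'Hôpital's rule the quotient is (-8*cos(2*h + 6))/(36); substituting h = -3 gives -2/9.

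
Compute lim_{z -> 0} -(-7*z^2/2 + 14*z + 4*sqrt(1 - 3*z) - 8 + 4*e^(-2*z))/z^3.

145/12

Substitution gives 0/0; apply L'Hôpital's rule 3 times.
After differentiating numerator and denominator 3 times the quotient is (-32*e^(-2*z) - 81/(2*(1 - 3*z)^(5/2)))/(-6); at z = 0 this is 145/12.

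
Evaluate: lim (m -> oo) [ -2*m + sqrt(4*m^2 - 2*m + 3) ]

An ∞ − ∞ form. Rationalising with the conjugate, the difference becomes (-2m + 3) / (√(4*m^2 - 2*m + 3) + 2m).
For large m the denominator behaves like 2·2m, so the quotient tends to -2/4 = -1/2.

-1/2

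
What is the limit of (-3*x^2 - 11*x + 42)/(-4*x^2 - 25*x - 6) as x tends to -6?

Direct substitution gives 0/0, so factor. Both numerator and denominator have (x + 6) as a factor.
After cancelling, the expression reduces to (7 - 3*x)/(-4*x - 1).
Substituting x = -6 gives 25/23.

25/23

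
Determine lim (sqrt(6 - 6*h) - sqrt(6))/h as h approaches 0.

Substitution gives 0/0. Multiply numerator and denominator by the conjugate √(6 - 6h) + √6.
The numerator becomes (6 - 6h) − 6 = -6h, so the expression simplifies to -6/(√(6 - 6h) + √6).
Letting h → 0 gives -6/(2√6) = -√(6)/2.

-√(6)/2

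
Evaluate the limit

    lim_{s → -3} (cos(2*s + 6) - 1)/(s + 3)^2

Direct substitution gives 0/0.
Apply L'Hôpital: lim (-2*sin(2*s + 6))/(2*s + 6), still 0/0.
After 2 applications of L'Hôpital's rule the quotient is (-4*cos(2*s + 6))/(2); substituting s = -3 gives -2.

-2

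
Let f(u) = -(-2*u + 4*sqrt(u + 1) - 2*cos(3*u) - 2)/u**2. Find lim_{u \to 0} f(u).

-17/2

Substitution gives 0/0 (the numerator vanishes to order 2).
Expand each term to order u^2: the coefficient of u^2 in -2·cos(3u) is 9 and in 4·√(1 + u) is -1/2.
Lower-order terms cancel with the polynomial part, so the numerator is (17/2)·u^2 + o(u^2), and the limit is (17/2)/(-1) = -17/2.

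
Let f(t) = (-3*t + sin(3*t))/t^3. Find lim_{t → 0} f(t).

-9/2

Direct substitution gives 0/0.
Apply L'Hôpital: lim (3*cos(3*t) - 3)/(3*t^2), still 0/0.
Apply L'Hôpital: lim (-9*sin(3*t))/(6*t), still 0/0.
After 3 applications of L'Hôpital's rule the quotient is (-27*cos(3*t))/(6); substituting t = 0 gives -9/2.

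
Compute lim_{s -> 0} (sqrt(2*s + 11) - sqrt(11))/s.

A 0/0 form; rationalise with √(11 + 2s) + √11. This collapses the numerator to 2s, leaving 2/(√(11 + 2s) + √11) → 2/(2√11) = √(11)/11.

√(11)/11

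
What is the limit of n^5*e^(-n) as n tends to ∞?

Write as n^5/e^{1n}, an ∞/∞ form.
Exponential growth dominates any polynomial, so repeated L'Hôpital (or the standard result) gives 0.

0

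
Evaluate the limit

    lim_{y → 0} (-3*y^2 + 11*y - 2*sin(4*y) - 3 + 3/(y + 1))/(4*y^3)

55/12

Substitution gives 0/0; apply L'Hôpital's rule 3 times.
After differentiating numerator and denominator 3 times the quotient is (128*cos(4*y) - 18/(y + 1)^4)/(24); at y = 0 this is 55/12.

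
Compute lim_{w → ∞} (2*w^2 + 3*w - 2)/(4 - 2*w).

-∞

The numerator has higher degree (2 > 1); the quotient behaves like (2/(-2))·w^1 for large |w|.
As w → +∞ this diverges to -∞.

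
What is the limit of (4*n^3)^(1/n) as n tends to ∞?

Base → ∞ and exponent → 0: an ∞^0 form.
Take logs: (1/n)·ln(4·n^3) = (ln 4 + 3·ln n)/n → 0.
So the limit is e^0 = 1.

1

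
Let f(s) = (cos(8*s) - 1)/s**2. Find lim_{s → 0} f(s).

Direct substitution gives 0/0.
Apply L'Hôpital: lim (-8*sin(8*s))/(2*s), still 0/0.
After 2 applications of L'Hôpital's rule the quotient is (-64*cos(8*s))/(2); substituting s = 0 gives -32.

-32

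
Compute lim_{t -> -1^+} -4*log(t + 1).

∞

As t → -1⁺, t + 1 → 0⁺ and ln(t + 1) → −∞.
Multiplying by -4 gives ∞.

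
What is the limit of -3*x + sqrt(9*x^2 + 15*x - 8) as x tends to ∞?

This has the form ∞ − ∞. Multiply and divide by the conjugate √(9*x^2 + 15*x - 8) + 3x.
That gives (15x - 8) / (√(9*x^2 + 15*x - 8) + 3x).
Divide numerator and denominator by x: the limit is 15/(2·3) = 5/2.

5/2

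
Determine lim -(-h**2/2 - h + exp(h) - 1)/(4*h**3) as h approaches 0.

-1/24

Direct substitution gives 0/0.
Apply L'Hôpital: lim (-h + e^(h) - 1)/(-12*h^2), still 0/0.
Apply L'Hôpital: lim (e^(h) - 1)/(-24*h), still 0/0.
After 3 applications of L'Hôpital's rule the quotient is (e^(h))/(-24); substituting h = 0 gives -1/24.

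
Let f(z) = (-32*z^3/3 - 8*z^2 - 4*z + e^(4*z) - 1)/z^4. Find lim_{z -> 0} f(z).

Direct substitution gives 0/0.
Apply L'Hôpital: lim (-32*z^2 - 16*z + 4*e^(4*z) - 4)/(4*z^3), still 0/0.
Apply L'Hôpital: lim (-64*z + 16*e^(4*z) - 16)/(12*z^2), still 0/0.
Apply L'Hôpital: lim (64*e^(4*z) - 64)/(24*z), still 0/0.
After 4 applications of L'Hôpital's rule the quotient is (256*e^(4*z))/(24); substituting z = 0 gives 32/3.

32/3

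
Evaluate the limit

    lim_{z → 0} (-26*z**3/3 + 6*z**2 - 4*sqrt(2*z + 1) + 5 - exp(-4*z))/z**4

Substitution gives 0/0 (the numerator vanishes to order 4).
Expand each term to order z^4: the coefficient of z^4 in −e^(-4z) is -32/3 and in -4·√(1 + 2z) is 5/2.
Lower-order terms cancel with the polynomial part, so the numerator is (-49/6)·z^4 + o(z^4), and the limit is (-49/6)/(1) = -49/6.

-49/6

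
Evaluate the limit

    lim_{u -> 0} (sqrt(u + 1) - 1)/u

1/2

A 0/0 form; rationalise with √(1 + u) + √1. This collapses the numerator to u, leaving 1/(√(1 + u) + √1) → 1/(2√1) = 1/2.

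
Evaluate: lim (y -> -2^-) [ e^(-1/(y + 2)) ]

As y → -2⁻, -1/(y + 2) → +∞, so e^(-1/(y + 2)) → ∞.

∞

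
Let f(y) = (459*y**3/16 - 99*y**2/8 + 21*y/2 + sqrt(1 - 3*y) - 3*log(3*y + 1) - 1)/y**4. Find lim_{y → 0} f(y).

7371/128

Substitution gives 0/0; apply L'Hôpital's rule 4 times.
After differentiating numerator and denominator 4 times the quotient is (1458/(3*y + 1)^4 - 1215/(16*(1 - 3*y)^(7/2)))/(24); at y = 0 this is 7371/128.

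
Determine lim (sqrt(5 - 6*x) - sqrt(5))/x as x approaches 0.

A 0/0 form; rationalise with √(5 - 6x) + √5. This collapses the numerator to -6x, leaving -6/(√(5 - 6x) + √5) → -6/(2√5) = -3*√(5)/5.

-3*√(5)/5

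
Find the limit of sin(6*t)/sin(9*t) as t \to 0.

Substitution gives 0/0.
Divide numerator and denominator by t: sin(6t)/t → 6 and sin(9t)/t → 9, so the limit is 1·6/9 = 2/3.

2/3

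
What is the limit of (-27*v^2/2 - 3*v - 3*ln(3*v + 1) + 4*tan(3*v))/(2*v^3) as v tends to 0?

9/2

Substitution gives 0/0 (the numerator vanishes to order 3).
Expand each term to order v^3: the coefficient of v^3 in 4·tan(3v) is 36 and in -3·ln(1 + 3v) is -27.
Lower-order terms cancel with the polynomial part, so the numerator is (9)·v^3 + o(v^3), and the limit is (9)/(2) = 9/2.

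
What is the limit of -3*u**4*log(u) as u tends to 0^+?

0

This is a 0·(−∞) form. Rewrite as -3·ln(u) / u^(−4) and apply L'Hôpital:
the derivative quotient is -3·(1/u) / (−4·u^(−5)) = (3/4)·u^4 → 0.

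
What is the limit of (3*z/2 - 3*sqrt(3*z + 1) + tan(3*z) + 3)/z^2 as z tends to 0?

27/8

Substitution gives 0/0; apply L'Hôpital's rule 2 times.
After differentiating numerator and denominator 2 times the quotient is (18*tan(3*z)/cos(3*z)^2 + 27/(4*(3*z + 1)^(3/2)))/(2); at z = 0 this is 27/8.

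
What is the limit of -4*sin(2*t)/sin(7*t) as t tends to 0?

Substitution gives 0/0.
Divide numerator and denominator by t: sin(2t)/t → 2 and sin(7t)/t → 7, so the limit is -4·2/7 = -8/7.

-8/7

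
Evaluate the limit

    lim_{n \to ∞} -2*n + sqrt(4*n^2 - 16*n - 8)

-4

An ∞ − ∞ form. Rationalising with the conjugate, the difference becomes (-16n - 8) / (√(4*n^2 - 16*n - 8) + 2n).
For large n the denominator behaves like 2·2n, so the quotient tends to -16/4 = -4.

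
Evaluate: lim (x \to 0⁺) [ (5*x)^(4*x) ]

Base → 0⁺ and exponent → 0⁺: a 0^0 form.
Take logs: 4x·ln(5x). This is 0·(−∞); rewriting as ln(5x)/(1/(4x)) and applying L'Hôpital gives 0.
Hence the limit is e^0 = 1.

1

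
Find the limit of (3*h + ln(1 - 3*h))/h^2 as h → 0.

-9/2

Direct substitution gives 0/0.
Apply L'Hôpital: lim (3 - 3/(1 - 3*h))/(2*h), still 0/0.
After 2 applications of L'Hôpital's rule the quotient is (-9/(1 - 3*h)^2)/(2); substituting h = 0 gives -9/2.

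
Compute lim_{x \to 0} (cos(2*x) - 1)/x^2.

-2

Direct substitution gives 0/0.
Apply L'Hôpital: lim (-2*sin(2*x))/(2*x), still 0/0.
After 2 applications of L'Hôpital's rule the quotient is (-4*cos(2*x))/(2); substituting x = 0 gives -2.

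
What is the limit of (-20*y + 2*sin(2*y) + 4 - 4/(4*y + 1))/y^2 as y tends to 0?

-64

Substitution gives 0/0; apply L'Hôpital's rule 2 times.
After differentiating numerator and denominator 2 times the quotient is (-8*sin(2*y) - 128/(4*y + 1)^3)/(2); at y = 0 this is -64.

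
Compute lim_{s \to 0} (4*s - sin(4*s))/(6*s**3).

Direct substitution gives 0/0.
Apply L'Hôpital: lim (4 - 4*cos(4*s))/(18*s^2), still 0/0.
Apply L'Hôpital: lim (16*sin(4*s))/(36*s), still 0/0.
After 3 applications of L'Hôpital's rule the quotient is (64*cos(4*s))/(36); substituting s = 0 gives 16/9.

16/9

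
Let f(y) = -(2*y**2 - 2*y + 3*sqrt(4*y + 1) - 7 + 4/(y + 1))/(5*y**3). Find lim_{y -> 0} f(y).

-8/5

Substitution gives 0/0; apply L'Hôpital's rule 3 times.
After differentiating numerator and denominator 3 times the quotient is (72/(4*y + 1)^(5/2) - 24/(y + 1)^4)/(-30); at y = 0 this is -8/5.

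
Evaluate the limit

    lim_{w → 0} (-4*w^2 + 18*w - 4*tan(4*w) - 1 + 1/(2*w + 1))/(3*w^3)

Substitution gives 0/0 (the numerator vanishes to order 3).
Expand each term to order w^3: the coefficient of w^3 in -4·tan(4w) is -256/3 and in 1/(1 + 2w) is -8.
Lower-order terms cancel with the polynomial part, so the numerator is (-280/3)·w^3 + o(w^3), and the limit is (-280/3)/(3) = -280/9.

-280/9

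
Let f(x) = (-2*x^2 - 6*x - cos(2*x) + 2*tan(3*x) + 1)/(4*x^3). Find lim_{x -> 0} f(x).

9/2

Substitution gives 0/0 (the numerator vanishes to order 3).
Expand each term to order x^3: the coefficient of x^3 in −cos(2x) is 0 and in 2·tan(3x) is 18.
Lower-order terms cancel with the polynomial part, so the numerator is (18)·x^3 + o(x^3), and the limit is (18)/(4) = 9/2.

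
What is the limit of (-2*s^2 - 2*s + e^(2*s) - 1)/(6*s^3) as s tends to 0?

Direct substitution gives 0/0.
Apply L'Hôpital: lim (-4*s + 2*e^(2*s) - 2)/(18*s^2), still 0/0.
Apply L'Hôpital: lim (4*e^(2*s) - 4)/(36*s), still 0/0.
After 3 applications of L'Hôpital's rule the quotient is (8*e^(2*s))/(36); substituting s = 0 gives 2/9.

2/9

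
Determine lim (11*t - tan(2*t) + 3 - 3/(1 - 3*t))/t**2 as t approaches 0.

-27

Substitution gives 0/0; apply L'Hôpital's rule 2 times.
After differentiating numerator and denominator 2 times the quotient is (-8*tan(2*t)/cos(2*t)^2 + 54/(3*t - 1)^3)/(2); at t = 0 this is -27.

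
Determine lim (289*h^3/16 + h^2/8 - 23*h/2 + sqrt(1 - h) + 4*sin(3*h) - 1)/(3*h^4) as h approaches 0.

Substitution gives 0/0; apply L'Hôpital's rule 4 times.
After differentiating numerator and denominator 4 times the quotient is (324*sin(3*h) - 15/(16*(1 - h)^(7/2)))/(72); at h = 0 this is -5/384.

-5/384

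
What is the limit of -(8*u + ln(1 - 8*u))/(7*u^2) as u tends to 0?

Direct substitution gives 0/0.
Apply L'Hôpital: lim (8 - 8/(1 - 8*u))/(-14*u), still 0/0.
After 2 applications of L'Hôpital's rule the quotient is (-64/(1 - 8*u)^2)/(-14); substituting u = 0 gives 32/7.

32/7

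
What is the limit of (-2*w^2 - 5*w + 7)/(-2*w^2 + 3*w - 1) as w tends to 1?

At w = 1 both the top and bottom vanish — a removable singularity. Factoring out (w - 1) from each leaves (-2*w - 7)/(1 - 2*w), which at w = 1 equals 9.

9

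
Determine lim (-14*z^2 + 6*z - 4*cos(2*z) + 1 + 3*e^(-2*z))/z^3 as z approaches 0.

Substitution gives 0/0 (the numerator vanishes to order 3).
Expand each term to order z^3: the coefficient of z^3 in -4·cos(2z) is 0 and in 3·e^(-2z) is -4.
Lower-order terms cancel with the polynomial part, so the numerator is (-4)·z^3 + o(z^3), and the limit is (-4)/(1) = -4.

-4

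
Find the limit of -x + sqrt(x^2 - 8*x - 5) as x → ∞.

This has the form ∞ − ∞. Multiply and divide by the conjugate √(x^2 - 8*x - 5) + x.
That gives (-8x - 5) / (√(x^2 - 8*x - 5) + x).
Divide numerator and denominator by x: the limit is -8/(2·1) = -4.

-4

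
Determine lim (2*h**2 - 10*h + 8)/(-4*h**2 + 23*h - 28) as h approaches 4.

-2/3

Direct substitution gives 0/0, so factor. Both numerator and denominator have (h - 4) as a factor.
After cancelling, the expression reduces to (2*h - 2)/(7 - 4*h).
Substituting h = 4 gives -2/3.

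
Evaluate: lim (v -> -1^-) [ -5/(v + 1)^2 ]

As v → -1⁻, (v + 1) → 0⁻, so (v + 1)^2 → 0⁺ and -5/(v + 1)^2 → -∞.

-∞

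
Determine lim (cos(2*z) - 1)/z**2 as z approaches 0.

Direct substitution gives 0/0.
Apply L'Hôpital: lim (-2*sin(2*z))/(2*z), still 0/0.
After 2 applications of L'Hôpital's rule the quotient is (-4*cos(2*z))/(2); substituting z = 0 gives -2.

-2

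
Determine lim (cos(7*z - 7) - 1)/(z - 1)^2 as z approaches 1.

-49/2

Direct substitution gives 0/0.
Apply L'Hôpital: lim (-7*sin(7*z - 7))/(2*z - 2), still 0/0.
After 2 applications of L'Hôpital's rule the quotient is (-49*cos(7*z - 7))/(2); substituting z = 1 gives -49/2.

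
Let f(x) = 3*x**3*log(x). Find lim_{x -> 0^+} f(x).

This is a 0·(−∞) form. Rewrite as 3·ln(x) / x^(−3) and apply L'Hôpital:
the derivative quotient is 3·(1/x) / (−3·x^(−4)) = (-3/3)·x^3 → 0.

0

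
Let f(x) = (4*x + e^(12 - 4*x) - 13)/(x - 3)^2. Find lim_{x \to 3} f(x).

Direct substitution gives 0/0.
Apply L'Hôpital: lim (4 - 4*e^(12 - 4*x))/(2*x - 6), still 0/0.
After 2 applications of L'Hôpital's rule the quotient is (16*e^(12 - 4*x))/(2); substituting x = 3 gives 8.

8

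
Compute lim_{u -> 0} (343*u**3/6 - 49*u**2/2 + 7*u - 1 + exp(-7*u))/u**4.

2401/24

Direct substitution gives 0/0.
Apply L'Hôpital: lim (343*u^2/2 - 49*u + 7 - 7*e^(-7*u))/(4*u^3), still 0/0.
Apply L'Hôpital: lim (343*u - 49 + 49*e^(-7*u))/(12*u^2), still 0/0.
Apply L'Hôpital: lim (343 - 343*e^(-7*u))/(24*u), still 0/0.
After 4 applications of L'Hôpital's rule the quotient is (2401*e^(-7*u))/(24); substituting u = 0 gives 2401/24.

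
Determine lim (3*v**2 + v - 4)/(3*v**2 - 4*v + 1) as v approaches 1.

7/2

Direct substitution gives 0/0, so factor. Both numerator and denominator have (v - 1) as a factor.
After cancelling, the expression reduces to (3*v + 4)/(3*v - 1).
Substituting v = 1 gives 7/2.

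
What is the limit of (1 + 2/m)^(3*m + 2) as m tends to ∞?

e^(6)

Write it as [(1 + 2/m)^m]^(3) · (1 + 2/m)^(2). The bracketed term tends to e^(2) and the second factor to 1, so the limit is e^(6).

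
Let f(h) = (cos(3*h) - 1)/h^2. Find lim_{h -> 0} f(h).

-9/2

Direct substitution gives 0/0.
Apply L'Hôpital: lim (-3*sin(3*h))/(2*h), still 0/0.
After 2 applications of L'Hôpital's rule the quotient is (-9*cos(3*h))/(2); substituting h = 0 gives -9/2.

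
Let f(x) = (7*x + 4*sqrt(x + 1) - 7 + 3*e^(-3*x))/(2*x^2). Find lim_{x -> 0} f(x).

Substitution gives 0/0 (the numerator vanishes to order 2).
Expand each term to order x^2: the coefficient of x^2 in 4·√(1 + x) is -1/2 and in 3·e^(-3x) is 27/2.
Lower-order terms cancel with the polynomial part, so the numerator is (13)·x^2 + o(x^2), and the limit is (13)/(2) = 13/2.

13/2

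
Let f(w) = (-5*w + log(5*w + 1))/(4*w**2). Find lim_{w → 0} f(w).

Direct substitution gives 0/0.
Apply L'Hôpital: lim (-5 + 5/(5*w + 1))/(8*w), still 0/0.
After 2 applications of L'Hôpital's rule the quotient is (-25/(5*w + 1)^2)/(8); substituting w = 0 gives -25/8.

-25/8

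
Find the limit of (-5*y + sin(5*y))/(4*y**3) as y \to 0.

-125/24

Direct substitution gives 0/0.
Apply L'Hôpital: lim (5*cos(5*y) - 5)/(12*y^2), still 0/0.
Apply L'Hôpital: lim (-25*sin(5*y))/(24*y), still 0/0.
After 3 applications of L'Hôpital's rule the quotient is (-125*cos(5*y))/(24); substituting y = 0 gives -125/24.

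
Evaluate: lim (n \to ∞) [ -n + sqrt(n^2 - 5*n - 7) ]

This has the form ∞ − ∞. Multiply and divide by the conjugate √(n^2 - 5*n - 7) + n.
That gives (-5n - 7) / (√(n^2 - 5*n - 7) + n).
Divide numerator and denominator by n: the limit is -5/(2·1) = -5/2.

-5/2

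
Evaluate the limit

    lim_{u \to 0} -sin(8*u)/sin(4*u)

Substitution gives 0/0.
Divide numerator and denominator by u: sin(8u)/u → 8 and sin(4u)/u → 4, so the limit is -1·8/4 = -2.

-2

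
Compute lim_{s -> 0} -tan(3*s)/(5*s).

-3/5

Substitution gives 0/0.
Since tan(u)/u → 1 as u → 0, tan(3s)/(3s) → 1 and the limit is 3/(-5) = -3/5.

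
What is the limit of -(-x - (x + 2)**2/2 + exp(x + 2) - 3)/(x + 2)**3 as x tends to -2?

-1/6

Direct substitution gives 0/0.
Apply L'Hôpital: lim (-x + e^(x + 2) - 3)/(-3*(x + 2)^2), still 0/0.
Apply L'Hôpital: lim (e^(x + 2) - 1)/(-6*x - 12), still 0/0.
After 3 applications of L'Hôpital's rule the quotient is (e^(x + 2))/(-6); substituting x = -2 gives -1/6.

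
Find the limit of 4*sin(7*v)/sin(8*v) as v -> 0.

7/2

Substitution gives 0/0.
Divide numerator and denominator by v: sin(7v)/v → 7 and sin(8v)/v → 8, so the limit is 4·7/8 = 7/2.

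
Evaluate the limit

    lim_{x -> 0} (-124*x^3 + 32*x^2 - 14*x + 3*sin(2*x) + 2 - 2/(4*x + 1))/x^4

Substitution gives 0/0; apply L'Hôpital's rule 4 times.
After differentiating numerator and denominator 4 times the quotient is (48*sin(2*x) - 12288/(4*x + 1)^5)/(24); at x = 0 this is -512.

-512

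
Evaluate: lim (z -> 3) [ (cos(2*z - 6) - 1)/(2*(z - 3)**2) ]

Direct substitution gives 0/0.
Apply L'Hôpital: lim (-2*sin(2*z - 6))/(4*z - 12), still 0/0.
After 2 applications of L'Hôpital's rule the quotient is (-4*cos(2*z - 6))/(4); substituting z = 3 gives -1.

-1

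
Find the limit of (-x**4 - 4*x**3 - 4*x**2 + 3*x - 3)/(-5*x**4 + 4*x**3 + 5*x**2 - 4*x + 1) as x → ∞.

1/5

Numerator and denominator both have degree 4.
Dividing every term by x^4, all lower-order terms vanish and the limit is the ratio of leading coefficients, -1/(-5) = 1/5.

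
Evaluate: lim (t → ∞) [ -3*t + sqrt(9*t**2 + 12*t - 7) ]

This has the form ∞ − ∞. Multiply and divide by the conjugate √(9*t^2 + 12*t - 7) + 3t.
That gives (12t - 7) / (√(9*t^2 + 12*t - 7) + 3t).
Divide numerator and denominator by t: the limit is 12/(2·3) = 2.

2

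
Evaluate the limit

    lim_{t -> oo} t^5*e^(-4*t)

Write as t^5/e^{4t}, an ∞/∞ form.
Exponential growth dominates any polynomial, so repeated L'Hôpital (or the standard result) gives 0.

0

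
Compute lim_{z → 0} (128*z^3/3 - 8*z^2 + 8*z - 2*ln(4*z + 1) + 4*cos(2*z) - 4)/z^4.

Substitution gives 0/0; apply L'Hôpital's rule 4 times.
After differentiating numerator and denominator 4 times the quotient is (64*cos(2*z) + 3072/(4*z + 1)^4)/(24); at z = 0 this is 392/3.

392/3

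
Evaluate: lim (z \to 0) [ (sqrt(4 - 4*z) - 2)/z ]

A 0/0 form; rationalise with √(4 - 4z) + √4. This collapses the numerator to -4z, leaving -4/(√(4 - 4z) + √4) → -4/(2√4) = -1.

-1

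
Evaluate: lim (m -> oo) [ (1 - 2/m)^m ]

e^(-2)

Let L be the limit and take ln: ln L = lim (m)·ln(1 - 2/m) = lim (m)·(-2/m + O(1/m²)) = -2.
Hence L = e^(-2).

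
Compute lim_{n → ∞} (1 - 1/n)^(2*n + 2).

e^(-2)

The base → 1 and the exponent → ∞: a 1^∞ form.
Take logarithms: (2n + 2)·ln(1 - 1/n). Since ln(1+u) ~ u for small u, this behaves like (2n)·(-1/n) → -2.
So the limit is e^(-2).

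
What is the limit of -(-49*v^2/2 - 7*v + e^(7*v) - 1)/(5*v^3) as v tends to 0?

-343/30

Direct substitution gives 0/0.
Apply L'Hôpital: lim (-49*v + 7*e^(7*v) - 7)/(-15*v^2), still 0/0.
Apply L'Hôpital: lim (49*e^(7*v) - 49)/(-30*v), still 0/0.
After 3 applications of L'Hôpital's rule the quotient is (343*e^(7*v))/(-30); substituting v = 0 gives -343/30.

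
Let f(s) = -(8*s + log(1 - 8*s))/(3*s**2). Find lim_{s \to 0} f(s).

Direct substitution gives 0/0.
Apply L'Hôpital: lim (8 - 8/(1 - 8*s))/(-6*s), still 0/0.
After 2 applications of L'Hôpital's rule the quotient is (-64/(1 - 8*s)^2)/(-6); substituting s = 0 gives 32/3.

32/3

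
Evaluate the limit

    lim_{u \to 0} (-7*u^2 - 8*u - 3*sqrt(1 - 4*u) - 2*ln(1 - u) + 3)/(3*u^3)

Substitution gives 0/0 (the numerator vanishes to order 3).
Expand each term to order u^3: the coefficient of u^3 in -2·ln(1 - u) is 2/3 and in -3·√(1 - 4u) is 12.
Lower-order terms cancel with the polynomial part, so the numerator is (38/3)·u^3 + o(u^3), and the limit is (38/3)/(3) = 38/9.

38/9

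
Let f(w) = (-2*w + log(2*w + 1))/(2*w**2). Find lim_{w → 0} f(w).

Direct substitution gives 0/0.
Apply L'Hôpital: lim (-2 + 2/(2*w + 1))/(4*w), still 0/0.
After 2 applications of L'Hôpital's rule the quotient is (-4/(2*w + 1)^2)/(4); substituting w = 0 gives -1.

-1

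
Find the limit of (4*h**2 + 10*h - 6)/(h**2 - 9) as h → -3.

Direct substitution gives 0/0, so factor. Both numerator and denominator have (h + 3) as a factor.
After cancelling, the expression reduces to (4*h - 2)/(h - 3).
Substituting h = -3 gives 7/3.

7/3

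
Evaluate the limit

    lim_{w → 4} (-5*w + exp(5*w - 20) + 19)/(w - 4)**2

Direct substitution gives 0/0.
Apply L'Hôpital: lim (5*e^(5*w - 20) - 5)/(2*w - 8), still 0/0.
After 2 applications of L'Hôpital's rule the quotient is (25*e^(5*w - 20))/(2); substituting w = 4 gives 25/2.

25/2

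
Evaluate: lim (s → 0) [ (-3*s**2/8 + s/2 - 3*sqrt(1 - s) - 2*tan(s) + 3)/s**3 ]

-23/48

Substitution gives 0/0 (the numerator vanishes to order 3).
Expand each term to order s^3: the coefficient of s^3 in -3·√(1 - s) is 3/16 and in -2·tan(s) is -2/3.
Lower-order terms cancel with the polynomial part, so the numerator is (-23/48)·s^3 + o(s^3), and the limit is (-23/48)/(1) = -23/48.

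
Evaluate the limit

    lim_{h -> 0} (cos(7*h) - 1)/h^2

-49/2

Direct substitution gives 0/0.
Apply L'Hôpital: lim (-7*sin(7*h))/(2*h), still 0/0.
After 2 applications of L'Hôpital's rule the quotient is (-49*cos(7*h))/(2); substituting h = 0 gives -49/2.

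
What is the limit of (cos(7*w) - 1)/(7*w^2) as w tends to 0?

-7/2

Direct substitution gives 0/0.
Apply L'Hôpital: lim (-7*sin(7*w))/(14*w), still 0/0.
After 2 applications of L'Hôpital's rule the quotient is (-49*cos(7*w))/(14); substituting w = 0 gives -7/2.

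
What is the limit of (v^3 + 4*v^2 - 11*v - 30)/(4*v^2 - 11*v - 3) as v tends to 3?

40/13

Direct substitution gives 0/0, so factor. Both numerator and denominator have (v - 3) as a factor.
After cancelling, the expression reduces to (v^2 + 7*v + 10)/(4*v + 1).
Substituting v = 3 gives 40/13.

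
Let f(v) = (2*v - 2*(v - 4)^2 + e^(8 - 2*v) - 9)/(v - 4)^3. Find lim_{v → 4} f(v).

Direct substitution gives 0/0.
Apply L'Hôpital: lim (-4*v - 2*e^(8 - 2*v) + 18)/(3*(v - 4)^2), still 0/0.
Apply L'Hôpital: lim (4*e^(8 - 2*v) - 4)/(6*v - 24), still 0/0.
After 3 applications of L'Hôpital's rule the quotient is (-8*e^(8 - 2*v))/(6); substituting v = 4 gives -4/3.

-4/3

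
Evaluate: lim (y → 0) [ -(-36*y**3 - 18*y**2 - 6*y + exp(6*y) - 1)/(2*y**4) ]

Direct substitution gives 0/0.
Apply L'Hôpital: lim (-108*y^2 - 36*y + 6*e^(6*y) - 6)/(-8*y^3), still 0/0.
Apply L'Hôpital: lim (-216*y + 36*e^(6*y) - 36)/(-24*y^2), still 0/0.
Apply L'Hôpital: lim (216*e^(6*y) - 216)/(-48*y), still 0/0.
After 4 applications of L'Hôpital's rule the quotient is (1296*e^(6*y))/(-48); substituting y = 0 gives -27.

-27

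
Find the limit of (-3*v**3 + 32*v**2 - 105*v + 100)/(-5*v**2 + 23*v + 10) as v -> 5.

At v = 5 both the top and bottom vanish — a removable singularity. Factoring out (v - 5) from each leaves (-3*v^2 + 17*v - 20)/(-5*v - 2), which at v = 5 equals 10/27.

10/27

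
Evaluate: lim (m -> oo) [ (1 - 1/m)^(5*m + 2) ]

e^(-5)

Let L be the limit and take ln: ln L = lim (5m + 2)·ln(1 - 1/m) = lim (5m + 2)·(-1/m + O(1/m²)) = -5.
Hence L = e^(-5).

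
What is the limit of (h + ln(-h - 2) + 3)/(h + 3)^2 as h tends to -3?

-1/2

Direct substitution gives 0/0.
Apply L'Hôpital: lim (1 - 1/(-h - 2))/(2*h + 6), still 0/0.
After 2 applications of L'Hôpital's rule the quotient is (-1/(-h - 2)^2)/(2); substituting h = -3 gives -1/2.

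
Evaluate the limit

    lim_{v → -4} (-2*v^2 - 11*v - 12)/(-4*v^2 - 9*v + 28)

5/23

Since v = -4 makes numerator and denominator zero, (v + 4) divides both.
Cancelling it gives (-2*v - 3)/(7 - 4*v); now plug in v = -4 to get 5/23.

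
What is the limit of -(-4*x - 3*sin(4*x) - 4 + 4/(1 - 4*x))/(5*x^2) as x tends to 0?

-64/5

Substitution gives 0/0; apply L'Hôpital's rule 2 times.
After differentiating numerator and denominator 2 times the quotient is (48*sin(4*x) - 128/(4*x - 1)^3)/(-10); at x = 0 this is -64/5.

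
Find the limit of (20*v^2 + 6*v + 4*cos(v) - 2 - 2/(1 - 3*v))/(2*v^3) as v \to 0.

Substitution gives 0/0; apply L'Hôpital's rule 3 times.
After differentiating numerator and denominator 3 times the quotient is (4*sin(v) - 324/(3*v - 1)^4)/(12); at v = 0 this is -27.

-27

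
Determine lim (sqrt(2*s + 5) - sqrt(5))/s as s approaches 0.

√(5)/5

A 0/0 form; rationalise with √(5 + 2s) + √5. This collapses the numerator to 2s, leaving 2/(√(5 + 2s) + √5) → 2/(2√5) = √(5)/5.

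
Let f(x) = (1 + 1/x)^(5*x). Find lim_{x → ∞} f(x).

e^(5)

Let L be the limit and take ln: ln L = lim (5x)·ln(1 + 1/x) = lim (5x)·(1/x + O(1/x²)) = 5.
Hence L = e^(5).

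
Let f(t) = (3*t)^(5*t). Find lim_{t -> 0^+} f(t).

Base → 0⁺ and exponent → 0⁺: a 0^0 form.
Take logs: 5t·ln(3t). This is 0·(−∞); rewriting as ln(3t)/(1/(5t)) and applying L'Hôpital gives 0.
Hence the limit is e^0 = 1.

1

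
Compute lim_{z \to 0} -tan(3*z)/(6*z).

-1/2

Substitution gives 0/0.
Since tan(u)/u → 1 as u → 0, tan(3z)/(3z) → 1 and the limit is 3/(-6) = -1/2.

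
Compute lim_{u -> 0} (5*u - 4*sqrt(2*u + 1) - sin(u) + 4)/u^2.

Substitution gives 0/0; apply L'Hôpital's rule 2 times.
After differentiating numerator and denominator 2 times the quotient is (sin(u) + 4/(2*u + 1)^(3/2))/(2); at u = 0 this is 2.

2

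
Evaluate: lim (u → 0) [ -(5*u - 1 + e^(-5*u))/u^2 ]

Direct substitution gives 0/0.
Apply L'Hôpital: lim (5 - 5*e^(-5*u))/(-2*u), still 0/0.
After 2 applications of L'Hôpital's rule the quotient is (25*e^(-5*u))/(-2); substituting u = 0 gives -25/2.

-25/2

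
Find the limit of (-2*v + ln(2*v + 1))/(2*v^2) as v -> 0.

-1

Direct substitution gives 0/0.
Apply L'Hôpital: lim (-2 + 2/(2*v + 1))/(4*v), still 0/0.
After 2 applications of L'Hôpital's rule the quotient is (-4/(2*v + 1)^2)/(4); substituting v = 0 gives -1.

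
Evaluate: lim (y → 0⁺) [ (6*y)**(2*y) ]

1

Base → 0⁺ and exponent → 0⁺: a 0^0 form.
Take logs: 2y·ln(6y). This is 0·(−∞); rewriting as ln(6y)/(1/(2y)) and applying L'Hôpital gives 0.
Hence the limit is e^0 = 1.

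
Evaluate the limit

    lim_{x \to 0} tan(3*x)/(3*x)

Substitution gives 0/0.
Since tan(u)/u → 1 as u → 0, tan(3x)/(3x) → 1 and the limit is 3/3 = 1.

1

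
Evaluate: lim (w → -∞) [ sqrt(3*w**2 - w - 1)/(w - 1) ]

For large |w|, √(3*w^2 - w - 1) ≈ √3·|w| and the denominator ≈ w.
Since w → −∞, |w| = −w, giving −√3/(1) = -√(3).

-√(3)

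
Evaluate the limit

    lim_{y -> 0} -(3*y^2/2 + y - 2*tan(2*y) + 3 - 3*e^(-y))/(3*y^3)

29/18

Substitution gives 0/0 (the numerator vanishes to order 3).
Expand each term to order y^3: the coefficient of y^3 in -3·e^(-y) is 1/2 and in -2·tan(2y) is -16/3.
Lower-order terms cancel with the polynomial part, so the numerator is (-29/6)·y^3 + o(y^3), and the limit is (-29/6)/(-3) = 29/18.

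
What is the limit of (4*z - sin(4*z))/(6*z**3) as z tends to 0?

Direct substitution gives 0/0.
Apply L'Hôpital: lim (4 - 4*cos(4*z))/(18*z^2), still 0/0.
Apply L'Hôpital: lim (16*sin(4*z))/(36*z), still 0/0.
After 3 applications of L'Hôpital's rule the quotient is (64*cos(4*z))/(36); substituting z = 0 gives 16/9.

16/9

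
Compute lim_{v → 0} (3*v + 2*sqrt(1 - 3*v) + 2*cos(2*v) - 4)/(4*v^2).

-25/16

Substitution gives 0/0; apply L'Hôpital's rule 2 times.
After differentiating numerator and denominator 2 times the quotient is (-8*cos(2*v) - 9/(2*(1 - 3*v)^(3/2)))/(8); at v = 0 this is -25/16.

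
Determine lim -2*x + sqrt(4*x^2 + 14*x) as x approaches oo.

7/2

This has the form ∞ − ∞. Multiply and divide by the conjugate √(4*x^2 + 14*x) + 2x.
That gives (14x) / (√(4*x^2 + 14*x) + 2x).
Divide numerator and denominator by x: the limit is 14/(2·2) = 7/2.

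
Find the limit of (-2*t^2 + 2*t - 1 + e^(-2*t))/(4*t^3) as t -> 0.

Direct substitution gives 0/0.
Apply L'Hôpital: lim (-4*t + 2 - 2*e^(-2*t))/(12*t^2), still 0/0.
Apply L'Hôpital: lim (-4 + 4*e^(-2*t))/(24*t), still 0/0.
After 3 applications of L'Hôpital's rule the quotient is (-8*e^(-2*t))/(24); substituting t = 0 gives -1/3.

-1/3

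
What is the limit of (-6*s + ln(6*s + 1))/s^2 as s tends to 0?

Direct substitution gives 0/0.
Apply L'Hôpital: lim (-6 + 6/(6*s + 1))/(2*s), still 0/0.
After 2 applications of L'Hôpital's rule the quotient is (-36/(6*s + 1)^2)/(2); substituting s = 0 gives -18.

-18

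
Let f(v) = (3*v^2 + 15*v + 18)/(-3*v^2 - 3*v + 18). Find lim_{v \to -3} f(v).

At v = -3 both the top and bottom vanish — a removable singularity. Factoring out (v + 3) from each leaves (3*v + 6)/(6 - 3*v), which at v = -3 equals -1/5.

-1/5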